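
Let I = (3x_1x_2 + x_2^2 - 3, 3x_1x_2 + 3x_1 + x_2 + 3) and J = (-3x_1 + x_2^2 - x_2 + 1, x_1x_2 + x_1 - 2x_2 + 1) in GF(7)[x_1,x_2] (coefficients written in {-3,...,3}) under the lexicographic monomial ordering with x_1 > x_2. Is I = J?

Yes, the ideals are equal.

Equality of ideals is decidable: compute both reduced Gröbner bases (unique for the ordering) and check whether they agree.
Buchberger on the first generating set:
f_1 = 3x_1x_2 + x_2^2 - 3, LT = x_1x_2.
f_2 = 3x_1x_2 + 3x_1 + x_2 + 3, LT = x_1x_2.

S(f_1,f_2): lcm = x_1x_2. S = -x_1 - 2x_2^2 + 2x_2 - 2.
  leading term x_1: no divisor's leading term divides it; move -x_1 to the remainder.
  leading term x_2^2: no divisor's leading term divides it; move -2x_2^2 to the remainder.
  leading term x_2: no divisor's leading term divides it; move 2x_2 to the remainder.
  leading term 1: no divisor's leading term divides it; move -2 to the remainder.
  remainder -x_1 - 2x_2^2 + 2x_2 - 2 ≠ 0; add g_3 = -x_1 - 2x_2^2 + 2x_2 - 2 to the basis.

S(f_1,g_3): lcm = x_1x_2. S = -2x_2^3 - 2x_2 - 1.
  leading term x_2^3: no divisor's leading term divides it; move -2x_2^3 to the remainder.
  leading term x_2: no divisor's leading term divides it; move -2x_2 to the remainder.
  leading term 1: no divisor's leading term divides it; move -1 to the remainder.
  remainder -2x_2^3 - 2x_2 - 1 ≠ 0; add g_4 = -2x_2^3 - 2x_2 - 1 to the basis.

S(f_2,g_3): lcm = x_1x_2. S = x_1 - 2x_2^3 + 2x_2^2 + 3x_2 + 1.
  leading term x_1: subtract (-1)·g_3 from x_1 - 2x_2^3 + 2x_2^2 + 3x_2 + 1 → -2x_2^3 - 2x_2 - 1
  leading term x_2^3: subtract (1)·g_4 from -2x_2^3 - 2x_2 - 1 → 0
  remainder 0.

S(f_1,g_4): lcm = x_1x_2^3. S = -x_1x_2 + 3x_1 - 2x_2^4 - x_2^2.
  leading term x_1x_2: subtract (2)·f_1 from -x_1x_2 + 3x_1 - 2x_2^4 - x_2^2 → 3x_1 - 2x_2^4 - 3x_2^2 - 1
  leading term x_1: subtract (-3)·g_3 from 3x_1 - 2x_2^4 - 3x_2^2 - 1 → -2x_2^4 - 2x_2^2 - x_2
  leading term x_2^4: subtract (x_2)·g_4 from -2x_2^4 - 2x_2^2 - x_2 → 0
  remainder 0.

S(f_2,g_4): lcm = x_1x_2^3. S = x_1x_2^2 - x_1x_2 + 3x_1 - 2x_2^3 + x_2^2.
  leading term x_1x_2^2: subtract (-2x_2)·f_1 from x_1x_2^2 - x_1x_2 + 3x_1 - 2x_2^3 + x_2^2 → -x_1x_2 + 3x_1 + x_2^2 + x_2
  leading term x_1x_2: subtract (2)·f_1 from -x_1x_2 + 3x_1 + x_2^2 + x_2 → 3x_1 - x_2^2 + x_2 - 1
  leading term x_1: subtract (-3)·g_3 from 3x_1 - x_2^2 + x_2 - 1 → 0
  remainder 0.

S(g_3,g_4): leading monomials are coprime, so the S-polynomial reduces to 0 (Buchberger's first criterion).
Every S-polynomial of the final basis reduces to 0, so we have a Gröbner basis.
Inter-reduce: drop elements whose leading term is divisible by another's, tail-reduce, and make monic.
Reduced Gröbner basis: {x_1 + 2x_2^2 - 2x_2 + 2, x_2^3 + x_2 - 3}.

Buchberger on the second generating set:
h_1 = -3x_1 + x_2^2 - x_2 + 1, LT = x_1.
h_2 = x_1x_2 + x_1 - 2x_2 + 1, LT = x_1x_2.

S(h_1,h_2): lcm = x_1x_2. S = -x_1 + 2x_2^3 - 2x_2^2 - 3x_2 - 1.
  leading term x_1: subtract (-2)·h_1 from -x_1 + 2x_2^3 - 2x_2^2 - 3x_2 - 1 → 2x_2^3 + 2x_2 + 1
  leading term x_2^3: no divisor's leading term divides it; move 2x_2^3 to the remainder.
  leading term x_2: no divisor's leading term divides it; move 2x_2 to the remainder.
  leading term 1: no divisor's leading term divides it; move 1 to the remainder.
  remainder 2x_2^3 + 2x_2 + 1 ≠ 0; add k_3 = 2x_2^3 + 2x_2 + 1 to the basis.

S(h_1,k_3): leading monomials are coprime, so the S-polynomial reduces to 0 (Buchberger's first criterion).
S(h_2,k_3): lcm = x_1x_2^3. S = x_1x_2^2 - x_1x_2 + 3x_1 - 2x_2^3 + x_2^2.
  leading term x_1x_2^2: subtract (2x_2^2)·h_1 from x_1x_2^2 - x_1x_2 + 3x_1 - 2x_2^3 + x_2^2 → -x_1x_2 + 3x_1 - 2x_2^4 - x_2^2
  leading term x_1x_2: subtract (-2x_2)·h_1 from -x_1x_2 + 3x_1 - 2x_2^4 - x_2^2 → 3x_1 - 2x_2^4 + 2x_2^3 - 3x_2^2 + 2x_2
  leading term x_1: subtract (-1)·h_1 from 3x_1 - 2x_2^4 + 2x_2^3 - 3x_2^2 + 2x_2 → -2x_2^4 + 2x_2^3 - 2x_2^2 + x_2 + 1
  leading term x_2^4: subtract (-x_2)·k_3 from -2x_2^4 + 2x_2^3 - 2x_2^2 + x_2 + 1 → 2x_2^3 + 2x_2 + 1
  leading term x_2^3: subtract (1)·k_3 from 2x_2^3 + 2x_2 + 1 → 0
  remainder 0.

Every S-polynomial of the final basis reduces to 0, so we have a Gröbner basis.
Inter-reduce: drop elements whose leading term is divisible by another's, tail-reduce, and make monic.
Reduced Gröbner basis: {x_1 + 2x_2^2 - 2x_2 + 2, x_2^3 + x_2 - 3}.

Same reduced basis, so the two generating sets span the same ideal.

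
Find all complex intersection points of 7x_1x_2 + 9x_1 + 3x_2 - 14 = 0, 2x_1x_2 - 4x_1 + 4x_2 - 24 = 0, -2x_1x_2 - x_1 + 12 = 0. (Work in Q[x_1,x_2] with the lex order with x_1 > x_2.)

Compute a lex Gröbner basis by Buchberger's algorithm.
f_1 = 7x_1x_2 + 9x_1 + 3x_2 - 14, LT = x_1x_2.
f_2 = 2x_1x_2 - 4x_1 + 4x_2 - 24, LT = x_1x_2.
f_3 = -2x_1x_2 - x_1 + 12, LT = x_1x_2.

S(f_1,f_2): lcm = x_1x_2. S = 23/7x_1 - 11/7x_2 + 10.
  leading term x_1: no divisor's leading term divides it; move 23/7x_1 to the remainder.
  leading term x_2: no divisor's leading term divides it; move -11/7x_2 to the remainder.
  leading term 1: no divisor's leading term divides it; move 10 to the remainder.
  remainder 23/7x_1 - 11/7x_2 + 10 ≠ 0; add h_4 = 23/7x_1 - 11/7x_2 + 10 to the basis.

S(f_1,f_3): lcm = x_1x_2. S = 11/14x_1 + 3/7x_2 + 4.
  leading term x_1: subtract (11/46)·h_4 from 11/14x_1 + 3/7x_2 + 4 → 37/46x_2 + 37/23
  leading term x_2: no divisor's leading term divides it; move 37/46x_2 to the remainder.
  leading term 1: no divisor's leading term divides it; move 37/23 to the remainder.
  remainder 37/46x_2 + 37/23 ≠ 0; add h_5 = 37/46x_2 + 37/23 to the basis.

The other S-polynomials (S(f_2,f_3), S(f_1,h_4), S(f_2,h_4), S(f_3,h_4), S(f_1,h_5), S(f_2,h_5), S(f_3,h_5), S(h_4,h_5)) all reduce to 0 modulo the current basis, so we have a Gröbner basis.
Inter-reduce: drop elements whose leading term is divisible by another's, tail-reduce, and make monic.
Reduced Gröbner basis: {x_1 + 4, x_2 + 2}.

The lex basis is triangular: the last element involves only x_2. Solving x_2 + 2 = 0 gives x_2 ∈ {-2}; substituting each value into the earlier elements determines the remaining variables.
  x_2 = -2: the earlier basis element becomes x_1 + 4 = 0, giving x_1 = -4 — point (-4, -2).
Each listed point satisfies every original equation (direct substitution).

{(-4, -2)}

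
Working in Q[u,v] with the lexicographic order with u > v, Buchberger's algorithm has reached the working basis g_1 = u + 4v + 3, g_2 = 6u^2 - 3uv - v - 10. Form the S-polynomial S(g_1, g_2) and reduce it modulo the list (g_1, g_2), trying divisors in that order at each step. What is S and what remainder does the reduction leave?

S(g_1, g_2) = 9/2uv + 3u + 1/6v + 5/3; remainder on division = -18v^2 - 76/3v - 22/3.

lcm(LM(g_1), LM(g_2)) = u^2.
S = (lcm/LT(g_1))·g_1 − (lcm/LT(g_2))·g_2 = 9/2uv + 3u + 1/6v + 5/3.
Reduce S modulo (g_1, g_2) in that order:
  leading term uv: subtract (9/2v)·g_1 from 9/2uv + 3u + 1/6v + 5/3 → 3u - 18v^2 - 40/3v + 5/3
  leading term u: subtract (3)·g_1 from 3u - 18v^2 - 40/3v + 5/3 → -18v^2 - 76/3v - 22/3
  leading term v^2: no divisor's leading term divides it; move -18v^2 to the remainder.
  leading term v: no divisor's leading term divides it; move -76/3v to the remainder.
  leading term 1: no divisor's leading term divides it; move -22/3 to the remainder.
The remainder -18v^2 - 76/3v - 22/3 is nonzero, so it would be added as the next basis element.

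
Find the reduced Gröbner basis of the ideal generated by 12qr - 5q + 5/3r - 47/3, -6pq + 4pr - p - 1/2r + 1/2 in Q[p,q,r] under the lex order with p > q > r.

This is the nonlinear analogue of row-reducing a linear system.

f_1 = 12qr - 5q + 5/3r - 47/3, LT = qr.
f_2 = -6pq + 4pr - p - 1/2r + 1/2, LT = pq.

S(f_1,f_2): lcm = pqr. S = -5/12pq + 2/3pr^2 - 1/36pr - 47/36p - 1/12r^2 + 1/12r.
  leading term pq: subtract (5/72)·f_2 from -5/12pq + 2/3pr^2 - 1/36pr - 47/36p - 1/12r^2 + 1/12r → 2/3pr^2 - 11/36pr - 89/72p - 1/12r^2 + 17/144r - 5/144
  leading term pr^2: no divisor's leading term divides it; move 2/3pr^2 to the remainder.
  leading term pr: no divisor's leading term divides it; move -11/36pr to the remainder.
  leading term p: no divisor's leading term divides it; move -89/72p to the remainder.
  leading term r^2: no divisor's leading term divides it; move -1/12r^2 to the remainder.
  leading term r: no divisor's leading term divides it; move 17/144r to the remainder.
  leading term 1: no divisor's leading term divides it; move -5/144 to the remainder.
  remainder 2/3pr^2 - 11/36pr - 89/72p - 1/12r^2 + 17/144r - 5/144 ≠ 0; add g_3 = 2/3pr^2 - 11/36pr - 89/72p - 1/12r^2 + 17/144r - 5/144 to the basis.

The other S-polynomials (S(f_1,g_3), S(f_2,g_3)) all reduce to 0 modulo the current basis, so we have a Gröbner basis.

G = {pq - 2/3pr + 1/6p + 1/12r - 1/12, pr^2 - 11/24pr - 89/48p - 1/8r^2 + 17/96r - 5/96, qr - 5/12q + 5/36r - 47/36}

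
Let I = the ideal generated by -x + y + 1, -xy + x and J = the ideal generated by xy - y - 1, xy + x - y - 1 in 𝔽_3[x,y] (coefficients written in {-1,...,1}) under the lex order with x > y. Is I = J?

Equality of ideals is decidable: compute both reduced Gröbner bases (unique for the ordering) and check whether they agree.
Buchberger on the first generating set:
f_1 = -x + y + 1, LT = x.
f_2 = -xy + x, LT = xy.

S(f_1,f_2): lcm = xy. S = x - y² - y.
  leading term x: subtract (-1)·f_1 from x - y² - y → -y² + 1
  leading term y²: no divisor's leading term divides it; move -y² to the remainder.
  leading term 1: no divisor's leading term divides it; move 1 to the remainder.
  remainder -y² + 1 ≠ 0; add g_3 = -y² + 1 to the basis.

The other S-polynomials (S(f_1,g_3), S(f_2,g_3)) all reduce to 0 modulo the current basis, so we have a Gröbner basis.
Inter-reduce: drop elements whose leading term is divisible by another's, tail-reduce, and make monic.
Reduced Gröbner basis: {x - y - 1, y² - 1}.

Buchberger on the second generating set:
h_1 = xy - y - 1, LT = xy.
h_2 = xy + x - y - 1, LT = xy.

S(h_1,h_2): lcm = xy. S = -x.
  leading term x: no divisor's leading term divides it; move -x to the remainder.
  remainder -x ≠ 0; add k_3 = -x to the basis.

S(h_1,k_3): lcm = xy. S = -y - 1.
  leading term y: no divisor's leading term divides it; move -y to the remainder.
  leading term 1: no divisor's leading term divides it; move -1 to the remainder.
  remainder -y - 1 ≠ 0; add k_4 = -y - 1 to the basis.

The other S-polynomials (S(h_2,k_3), S(h_1,k_4), S(h_2,k_4), S(k_3,k_4)) all reduce to 0 modulo the current basis, so we have a Gröbner basis.
Inter-reduce: drop elements whose leading term is divisible by another's, tail-reduce, and make monic.
Reduced Gröbner basis: {x, y + 1}.

Since the reduced bases disagree, the two ideals are not the same.

No, the ideals differ.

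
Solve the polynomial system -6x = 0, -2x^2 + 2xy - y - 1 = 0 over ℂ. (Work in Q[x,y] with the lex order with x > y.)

Compute a lex Gröbner basis by Buchberger's algorithm.
f_1 = -6x, LT = x.
f_2 = -2x^2 + 2xy - y - 1, LT = x^2.

S(f_1,f_2): lcm = x^2. S = xy - 1/2y - 1/2.
  reduce S modulo (f_1, f_2):
  remainder -1/2y - 1/2 ≠ 0; add h_3 = -1/2y - 1/2 to the basis.

The other S-polynomials (S(f_1,h_3), S(f_2,h_3)) all reduce to 0 modulo the current basis, so we have a Gröbner basis.
Inter-reduce: drop elements whose leading term is divisible by another's, tail-reduce, and make monic.
Reduced Gröbner basis: {x, y + 1}.

A lex Gröbner basis eliminates variables successively. Here y + 1 depends only on y, with roots {-1}; lifting each root through the earlier basis elements recovers the full solutions.
  y = -1: the earlier basis element becomes x = 0, giving x = 0 — point (0, -1).

{(0, -1)}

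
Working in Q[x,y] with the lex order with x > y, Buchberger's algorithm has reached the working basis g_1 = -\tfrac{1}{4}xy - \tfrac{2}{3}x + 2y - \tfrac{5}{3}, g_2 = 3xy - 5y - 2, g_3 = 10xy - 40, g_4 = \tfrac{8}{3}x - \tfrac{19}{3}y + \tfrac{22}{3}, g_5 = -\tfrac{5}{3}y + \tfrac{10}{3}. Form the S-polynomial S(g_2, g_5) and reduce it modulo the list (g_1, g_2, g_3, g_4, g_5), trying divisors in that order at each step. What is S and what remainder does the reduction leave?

lcm(LM(g_2), LM(g_5)) = xy.
S = (lcm/LT(g_2))·g_2 − (lcm/LT(g_5))·g_5 = 2x - \tfrac{5}{3}y - \tfrac{2}{3}.
Reduce S modulo (g_1, g_2, g_3, g_4, g_5) in that order:
  leading term x: subtract (\tfrac{3}{4})·g_4 from 2x - \tfrac{5}{3}y - \tfrac{2}{3} → \tfrac{37}{12}y - \tfrac{37}{6}
  leading term y: subtract (-\tfrac{37}{20})·g_5 from \tfrac{37}{12}y - \tfrac{37}{6} → 0
The remainder is 0, so this S-polynomial contributes no new basis element.

S(g_2, g_5) = 2x - \tfrac{5}{3}y - \tfrac{2}{3}; remainder on division = 0.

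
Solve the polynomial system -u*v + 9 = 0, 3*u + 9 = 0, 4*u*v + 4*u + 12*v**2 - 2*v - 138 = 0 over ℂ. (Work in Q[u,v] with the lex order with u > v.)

Compute a lex Gröbner basis by Buchberger's algorithm.
f_1 = -u*v + 9, LT = u*v.
f_2 = 3*u + 9, LT = u.
f_3 = 4*u*v + 4*u + 12*v**2 - 2*v - 138, LT = u*v.

S(f_1,f_2): lcm = u*v. S = -3*v - 9.
  reduce S modulo (f_1, f_2, f_3):
  remainder -3*v - 9 ≠ 0; add h_4 = -3*v - 9 to the basis.

The other S-polynomials (S(f_1,f_3), S(f_2,f_3), S(f_1,h_4), S(f_2,h_4), S(f_3,h_4)) all reduce to 0 modulo the current basis, so we have a Gröbner basis.
Inter-reduce: drop elements whose leading term is divisible by another's, tail-reduce, and make monic.
Reduced Gröbner basis: {u + 3, v + 3}.

Since the basis is lex-ordered, v + 3 is univariate in v. Its roots are {-3}. Back-substituting each root into the other basis elements fixes the other coordinates.
  v = -3: the earlier basis element becomes u + 3 = 0, giving u = -3 — point (-3, -3).

{(-3, -3)}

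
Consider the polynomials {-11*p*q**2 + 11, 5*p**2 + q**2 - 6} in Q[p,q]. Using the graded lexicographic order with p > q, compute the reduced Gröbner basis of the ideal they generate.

f_1 = -11*p*q**2 + 11, LT = p*q**2.
f_2 = 5*p**2 + q**2 - 6, LT = p**2.

S(f_1,f_2): lcm = p**2*q**2. S = -1/5*q**4 + 6/5*q**2 - p.
  reduce S modulo (f_1, f_2):
  remainder -1/5*q**4 + 6/5*q**2 - p ≠ 0; add g_3 = -1/5*q**4 + 6/5*q**2 - p to the basis.

The other S-polynomials (S(f_1,g_3), S(f_2,g_3)) all reduce to 0 modulo the current basis, so we have a Gröbner basis.

G = {q**4 - 6*q**2 + 5*p, p*q**2 - 1, p**2 + 1/5*q**2 - 6/5}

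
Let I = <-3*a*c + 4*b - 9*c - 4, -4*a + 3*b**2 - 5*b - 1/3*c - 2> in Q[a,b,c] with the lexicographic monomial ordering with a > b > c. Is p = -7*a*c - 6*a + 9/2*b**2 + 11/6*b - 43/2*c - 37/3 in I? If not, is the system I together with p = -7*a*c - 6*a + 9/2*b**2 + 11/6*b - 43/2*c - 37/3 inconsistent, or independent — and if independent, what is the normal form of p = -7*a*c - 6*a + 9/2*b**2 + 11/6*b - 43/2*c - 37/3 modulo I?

-7*a*c - 6*a + 9/2*b**2 + 11/6*b - 43/2*c - 37/3 lies in I (it reduces to 0).

First compute the reduced Gröbner basis of I by Buchberger's algorithm.
f_1 = -3*a*c + 4*b - 9*c - 4, LT = a*c.
f_2 = -4*a + 3*b**2 - 5*b - 1/3*c - 2, LT = a.

S(f_1,f_2): lcm = a*c. S = 3/4*b**2*c - 5/4*b*c - 4/3*b - 1/12*c**2 + 5/2*c + 4/3.
  leading term b**2*c: no divisor's leading term divides it; move 3/4*b**2*c to the remainder.
  leading term b*c: no divisor's leading term divides it; move -5/4*b*c to the remainder.
  leading term b: no divisor's leading term divides it; move -4/3*b to the remainder.
  leading term c**2: no divisor's leading term divides it; move -1/12*c**2 to the remainder.
  leading term c: no divisor's leading term divides it; move 5/2*c to the remainder.
  leading term 1: no divisor's leading term divides it; move 4/3 to the remainder.
  remainder 3/4*b**2*c - 5/4*b*c - 4/3*b - 1/12*c**2 + 5/2*c + 4/3 ≠ 0; add h_3 = 3/4*b**2*c - 5/4*b*c - 4/3*b - 1/12*c**2 + 5/2*c + 4/3 to the basis.

The other S-polynomials (S(f_1,h_3), S(f_2,h_3)) all reduce to 0 modulo the current basis, so we have a Gröbner basis.
Inter-reduce: drop elements whose leading term is divisible by another's, tail-reduce, and make monic.
Reduced Gröbner basis: {a - 3/4*b**2 + 5/4*b + 1/12*c + 1/2, b**2*c - 5/3*b*c - 16/9*b - 1/9*c**2 + 10/3*c + 16/9}.
Label its elements g_1 = a - 3/4*b**2 + 5/4*b + 1/12*c + 1/2, g_2 = b**2*c - 5/3*b*c - 16/9*b - 1/9*c**2 + 10/3*c + 16/9.

Reduce p = -7*a*c - 6*a + 9/2*b**2 + 11/6*b - 43/2*c - 37/3 modulo G:
  leading term a*c: subtract (-7*c)·g_1 from -7*a*c - 6*a + 9/2*b**2 + 11/6*b - 43/2*c - 37/3 → -6*a - 21/4*b**2*c + 9/2*b**2 + 35/4*b*c + 11/6*b + 7/12*c**2 - 18*c - 37/3
  leading term a: subtract (-6)·g_1 from -6*a - 21/4*b**2*c + 9/2*b**2 + 35/4*b*c + 11/6*b + 7/12*c**2 - 18*c - 37/3 → -21/4*b**2*c + 35/4*b*c + 28/3*b + 7/12*c**2 - 35/2*c - 28/3
  leading term b**2*c: subtract (-21/4)·g_2 from -21/4*b**2*c + 35/4*b*c + 28/3*b + 7/12*c**2 - 35/2*c - 28/3 → 0
  normal form = 0.
Since the normal form is 0, p ∈ I.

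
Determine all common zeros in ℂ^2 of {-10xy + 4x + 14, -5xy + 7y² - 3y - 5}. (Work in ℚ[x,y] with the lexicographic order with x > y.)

Compute a lex Gröbner basis by Buchberger's algorithm.
f_1 = -10xy + 4x + 14, LT = xy.
f_2 = -5xy + 7y² - 3y - 5, LT = xy.

S(f_1,f_2): lcm = xy. S = -⅖x + 7/5y² - ⅗y - 12/5.
  leading term x: no divisor's leading term divides it; move -⅖x to the remainder.
  leading term y²: no divisor's leading term divides it; move 7/5y² to the remainder.
  leading term y: no divisor's leading term divides it; move -⅗y to the remainder.
  leading term 1: no divisor's leading term divides it; move -12/5 to the remainder.
  remainder -⅖x + 7/5y² - ⅗y - 12/5 ≠ 0; add h_3 = -⅖x + 7/5y² - ⅗y - 12/5 to the basis.

S(f_1,h_3): lcm = xy. S = -⅖x + 7/2y³ - 3/2y² - 6y - 7/5.
  leading term x: subtract (1)·h_3 from -⅖x + 7/2y³ - 3/2y² - 6y - 7/5 → 7/2y³ - 29/10y² - 27/5y + 1
  leading term y³: no divisor's leading term divides it; move 7/2y³ to the remainder.
  leading term y²: no divisor's leading term divides it; move -29/10y² to the remainder.
  leading term y: no divisor's leading term divides it; move -27/5y to the remainder.
  leading term 1: no divisor's leading term divides it; move 1 to the remainder.
  remainder 7/2y³ - 29/10y² - 27/5y + 1 ≠ 0; add h_4 = 7/2y³ - 29/10y² - 27/5y + 1 to the basis.

The other S-polynomials (S(f_2,h_3), S(f_1,h_4), S(f_2,h_4), S(h_3,h_4)) all reduce to 0 modulo the current basis, so we have a Gröbner basis.
Inter-reduce: drop elements whose leading term is divisible by another's, tail-reduce, and make monic.
Reduced Gröbner basis: {x - 7/2y² + 3/2y + 6, y³ - 29/35y² - 54/35y + 2/7}.

A lex Gröbner basis eliminates variables successively. Here y³ - 29/35y² - 54/35y + 2/7 depends only on y, with roots {-1, 32/35 - sqrt(674)/35, sqrt(674)/35 + 32/35}; lifting each root through the earlier basis elements recovers the full solutions.
  y = -1: the earlier basis element becomes x + 1 = 0, giving x = -1 — point (-1, -1).
  y = 32/35 - sqrt(674)/35: the earlier basis element becomes x + 63/25 + 7*sqrt(674)/50 = 0, giving x = -7*sqrt(674)/50 - 63/25 — point (-7*sqrt(674)/50 - 63/25, 32/35 - sqrt(674)/35).
  y = sqrt(674)/35 + 32/35: the earlier basis element becomes x - 7*sqrt(674)/50 + 63/25 = 0, giving x = -63/25 + 7*sqrt(674)/50 — point (-63/25 + 7*sqrt(674)/50, sqrt(674)/35 + 32/35).

{(-1, -1), (-7*sqrt(674)/50 - 63/25, 32/35 - sqrt(674)/35), (-63/25 + 7*sqrt(674)/50, sqrt(674)/35 + 32/35)}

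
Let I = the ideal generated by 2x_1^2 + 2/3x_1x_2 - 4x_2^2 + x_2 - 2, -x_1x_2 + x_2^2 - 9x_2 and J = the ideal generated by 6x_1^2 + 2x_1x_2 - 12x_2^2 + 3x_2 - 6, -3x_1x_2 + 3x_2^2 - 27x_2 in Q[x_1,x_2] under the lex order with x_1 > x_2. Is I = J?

For a fixed monomial order, each ideal has a unique reduced Gröbner basis; comparing bases decides equality.
Buchberger on the first generating set:
f_1 = 2x_1^2 + 2/3x_1x_2 - 4x_2^2 + x_2 - 2, LT = x_1^2.
f_2 = -x_1x_2 + x_2^2 - 9x_2, LT = x_1x_2.

S(f_1,f_2): lcm = x_1^2x_2. S = 4/3x_1x_2^2 - 9x_1x_2 - 2x_2^3 + 1/2x_2^2 - x_2.
  leading term x_1x_2^2: subtract (-4/3x_2)·f_2 from 4/3x_1x_2^2 - 9x_1x_2 - 2x_2^3 + 1/2x_2^2 - x_2 → -9x_1x_2 - 2/3x_2^3 - 23/2x_2^2 - x_2
  leading term x_1x_2: subtract (9)·f_2 from -9x_1x_2 - 2/3x_2^3 - 23/2x_2^2 - x_2 → -2/3x_2^3 - 41/2x_2^2 + 80x_2
  leading term x_2^3: no divisor's leading term divides it; move -2/3x_2^3 to the remainder.
  leading term x_2^2: no divisor's leading term divides it; move -41/2x_2^2 to the remainder.
  leading term x_2: no divisor's leading term divides it; move 80x_2 to the remainder.
  remainder -2/3x_2^3 - 41/2x_2^2 + 80x_2 ≠ 0; add g_3 = -2/3x_2^3 - 41/2x_2^2 + 80x_2 to the basis.

The other S-polynomials (S(f_1,g_3), S(f_2,g_3)) all reduce to 0 modulo the current basis, so we have a Gröbner basis.
Inter-reduce: drop elements whose leading term is divisible by another's, tail-reduce, and make monic.
Reduced Gröbner basis: {x_1^2 - 5/3x_2^2 - 5/2x_2 - 1, x_1x_2 - x_2^2 + 9x_2, x_2^3 + 123/4x_2^2 - 120x_2}.

Buchberger on the second generating set:
h_1 = 6x_1^2 + 2x_1x_2 - 12x_2^2 + 3x_2 - 6, LT = x_1^2.
h_2 = -3x_1x_2 + 3x_2^2 - 27x_2, LT = x_1x_2.

S(h_1,h_2): lcm = x_1^2x_2. S = 4/3x_1x_2^2 - 9x_1x_2 - 2x_2^3 + 1/2x_2^2 - x_2.
  leading term x_1x_2^2: subtract (-4/9x_2)·h_2 from 4/3x_1x_2^2 - 9x_1x_2 - 2x_2^3 + 1/2x_2^2 - x_2 → -9x_1x_2 - 2/3x_2^3 - 23/2x_2^2 - x_2
  leading term x_1x_2: subtract (3)·h_2 from -9x_1x_2 - 2/3x_2^3 - 23/2x_2^2 - x_2 → -2/3x_2^3 - 41/2x_2^2 + 80x_2
  leading term x_2^3: no divisor's leading term divides it; move -2/3x_2^3 to the remainder.
  leading term x_2^2: no divisor's leading term divides it; move -41/2x_2^2 to the remainder.
  leading term x_2: no divisor's leading term divides it; move 80x_2 to the remainder.
  remainder -2/3x_2^3 - 41/2x_2^2 + 80x_2 ≠ 0; add k_3 = -2/3x_2^3 - 41/2x_2^2 + 80x_2 to the basis.

The other S-polynomials (S(h_1,k_3), S(h_2,k_3)) all reduce to 0 modulo the current basis, so we have a Gröbner basis.
Inter-reduce: drop elements whose leading term is divisible by another's, tail-reduce, and make monic.
Reduced Gröbner basis: {x_1^2 - 5/3x_2^2 - 5/2x_2 - 1, x_1x_2 - x_2^2 + 9x_2, x_2^3 + 123/4x_2^2 - 120x_2}.

Same reduced basis, so the two generating sets span the same ideal.

Yes, the ideals are equal.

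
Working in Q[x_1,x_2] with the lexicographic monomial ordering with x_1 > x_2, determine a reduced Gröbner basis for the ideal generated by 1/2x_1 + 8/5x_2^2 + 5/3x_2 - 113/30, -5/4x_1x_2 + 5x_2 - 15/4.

f_1 = 1/2x_1 + 8/5x_2^2 + 5/3x_2 - 113/30, LT = x_1.
f_2 = -5/4x_1x_2 + 5x_2 - 15/4, LT = x_1x_2.

S(f_1,f_2): lcm = x_1x_2. S = 16/5x_2^3 + 10/3x_2^2 - 53/15x_2 - 3.
  leading term x_2^3: no divisor's leading term divides it; move 16/5x_2^3 to the remainder.
  leading term x_2^2: no divisor's leading term divides it; move 10/3x_2^2 to the remainder.
  leading term x_2: no divisor's leading term divides it; move -53/15x_2 to the remainder.
  leading term 1: no divisor's leading term divides it; move -3 to the remainder.
  remainder 16/5x_2^3 + 10/3x_2^2 - 53/15x_2 - 3 ≠ 0; add g_3 = 16/5x_2^3 + 10/3x_2^2 - 53/15x_2 - 3 to the basis.

The other S-polynomials (S(f_1,g_3), S(f_2,g_3)) all reduce to 0 modulo the current basis, so we have a Gröbner basis.
Inter-reduce: drop elements whose leading term is divisible by another's, tail-reduce, and make monic.

G = {x_1 + 16/5x_2^2 + 10/3x_2 - 113/15, x_2^3 + 25/24x_2^2 - 53/48x_2 - 15/16}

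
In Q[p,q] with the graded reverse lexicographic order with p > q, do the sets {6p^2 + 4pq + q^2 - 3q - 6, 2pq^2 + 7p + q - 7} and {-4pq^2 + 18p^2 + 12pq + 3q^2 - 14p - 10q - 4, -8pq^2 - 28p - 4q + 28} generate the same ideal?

No, the ideals differ.

Two ideals are equal iff their reduced Gröbner bases coincide (the reduced basis is unique for a fixed ordering).
Buchberger on the first generating set:
f_1 = 6p^2 + 4pq + q^2 - 3q - 6, LT = p^2.
f_2 = 2pq^2 + 7p + q - 7, LT = pq^2.

S(f_1,f_2): lcm = p^2q^2. S = 2/3pq^3 + 1/6q^4 - 1/2q^3 - 7/2p^2 - 1/2pq - q^2 + 7/2p.
  reduce S modulo (f_1, f_2):
  remainder 1/6q^4 - 1/2q^3 - 1/2pq - 3/4q^2 + 7/2p + 7/12q - 7/2 ≠ 0; add g_3 = 1/6q^4 - 1/2q^3 - 1/2pq - 3/4q^2 + 7/2p + 7/12q - 7/2 to the basis.

The other S-polynomials (S(f_1,g_3), S(f_2,g_3)) all reduce to 0 modulo the current basis, so we have a Gröbner basis.
Inter-reduce: drop elements whose leading term is divisible by another's, tail-reduce, and make monic.
Reduced Gröbner basis: {q^4 - 3q^3 - 3pq - 9/2q^2 + 21p + 7/2q - 21, pq^2 + 7/2p + 1/2q - 7/2, p^2 + 2/3pq + 1/6q^2 - 1/2q - 1}.

Buchberger on the second generating set:
h_1 = -4pq^2 + 18p^2 + 12pq + 3q^2 - 14p - 10q - 4, LT = pq^2.
h_2 = -8pq^2 - 28p - 4q + 28, LT = pq^2.

S(h_1,h_2): lcm = pq^2. S = -9/2p^2 - 3pq - 3/4q^2 + 2q + 9/2.
  reduce S modulo (h_1, h_2):
  remainder -9/2p^2 - 3pq - 3/4q^2 + 2q + 9/2 ≠ 0; add k_3 = -9/2p^2 - 3pq - 3/4q^2 + 2q + 9/2 to the basis.

S(h_1,k_3): lcm = p^2q^2. S = -2/3pq^3 - 1/6q^4 - 9/2p^3 - 3p^2q - 3/4pq^2 + 4/9q^3 + 7/2p^2 + 5/2pq + q^2 + p.
  reduce S modulo (h_1, h_2, k_3):
  remainder -1/6q^4 + 4/9q^3 + 1/2pq + 3/4q^2 - 7/2p - 7/9q + 7/2 ≠ 0; add k_4 = -1/6q^4 + 4/9q^3 + 1/2pq + 3/4q^2 - 7/2p - 7/9q + 7/2 to the basis.

The other S-polynomials (S(h_2,k_3), S(h_1,k_4), S(h_2,k_4), S(k_3,k_4)) all reduce to 0 modulo the current basis, so we have a Gröbner basis.
Inter-reduce: drop elements whose leading term is divisible by another's, tail-reduce, and make monic.
Reduced Gröbner basis: {q^4 - 8/3q^3 - 3pq - 9/2q^2 + 21p + 14/3q - 21, pq^2 + 7/2p + 1/2q - 7/2, p^2 + 2/3pq + 1/6q^2 - 4/9q - 1}.

These differ, so the ideals are not equal.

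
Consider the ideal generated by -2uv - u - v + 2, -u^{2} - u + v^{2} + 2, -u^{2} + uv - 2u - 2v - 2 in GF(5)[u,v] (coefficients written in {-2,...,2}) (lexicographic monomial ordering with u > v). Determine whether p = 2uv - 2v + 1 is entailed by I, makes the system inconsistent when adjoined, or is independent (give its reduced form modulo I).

2uv - 2v + 1 is independent of I; its normal form modulo I is 2v + 1.

First compute the reduced Gröbner basis of I by Buchberger's algorithm.
f_1 = -2uv - u - v + 2, LT = uv.
f_2 = -u^{2} - u + v^{2} + 2, LT = u^{2}.
f_3 = -u^{2} + uv - 2u - 2v - 2, LT = u^{2}.

S(f_1,f_2): lcm = u^{2}v. S = -2u^{2} + 2uv - u + v^{3} + 2v.
  leading term u^{2}: subtract (2)·f_2 from -2u^{2} + 2uv - u + v^{3} + 2v → 2uv + u + v^{3} - 2v^{2} + 2v + 1
  leading term uv: subtract (-1)·f_1 from 2uv + u + v^{3} - 2v^{2} + 2v + 1 → v^{3} - 2v^{2} + v - 2
  leading term v^{3}: no divisor's leading term divides it; move v^{3} to the remainder.
  leading term v^{2}: no divisor's leading term divides it; move -2v^{2} to the remainder.
  leading term v: no divisor's leading term divides it; move v to the remainder.
  leading term 1: no divisor's leading term divides it; move -2 to the remainder.
  remainder v^{3} - 2v^{2} + v - 2 ≠ 0; add h_4 = v^{3} - 2v^{2} + v - 2 to the basis.

S(f_1,f_3): lcm = u^{2}v. S = -2u^{2} + uv^{2} + uv - u - 2v^{2} - 2v.
  leading term u^{2}: subtract (2)·f_2 from -2u^{2} + uv^{2} + uv - u - 2v^{2} - 2v → uv^{2} + uv + u + v^{2} - 2v + 1
  leading term uv^{2}: subtract (2v)·f_1 from uv^{2} + uv + u + v^{2} - 2v + 1 → -2uv + u - 2v^{2} - v + 1
  leading term uv: subtract (1)·f_1 from -2uv + u - 2v^{2} - v + 1 → 2u - 2v^{2} - 1
  leading term u: no divisor's leading term divides it; move 2u to the remainder.
  leading term v^{2}: no divisor's leading term divides it; move -2v^{2} to the remainder.
  leading term 1: no divisor's leading term divides it; move -1 to the remainder.
  remainder 2u - 2v^{2} - 1 ≠ 0; add h_5 = 2u - 2v^{2} - 1 to the basis.

S(f_2,h_5): lcm = u^{2}. S = uv^{2} - u - v^{2} - 2.
  leading term uv^{2}: subtract (2v)·f_1 from uv^{2} - u - v^{2} - 2 → 2uv - u + v^{2} + v - 2
  leading term uv: subtract (-1)·f_1 from 2uv - u + v^{2} + v - 2 → -2u + v^{2}
  leading term u: subtract (-1)·h_5 from -2u + v^{2} → -v^{2} - 1
  leading term v^{2}: no divisor's leading term divides it; move -v^{2} to the remainder.
  leading term 1: no divisor's leading term divides it; move -1 to the remainder.
  remainder -v^{2} - 1 ≠ 0; add h_6 = -v^{2} - 1 to the basis.

The other S-polynomials (S(f_2,f_3), S(f_1,h_4), S(f_2,h_4), S(f_3,h_4), S(f_1,h_5), S(f_3,h_5), S(h_4,h_5), S(f_1,h_6), S(f_2,h_6), S(f_3,h_6), S(h_4,h_6), S(h_5,h_6)) all reduce to 0 modulo the current basis, so we have a Gröbner basis.
Inter-reduce: drop elements whose leading term is divisible by another's, tail-reduce, and make monic.
Reduced Gröbner basis: {u - 2, v^{2} + 1}.
Label its elements g_1 = u - 2, g_2 = v^{2} + 1.

Reduce p = 2uv - 2v + 1 modulo G:
  leading term uv: subtract (2v)·g_1 from 2uv - 2v + 1 → 2v + 1
  leading term v: no divisor's leading term divides it; move 2v to the remainder.
  leading term 1: no divisor's leading term divides it; move 1 to the remainder.
  normal form = 2v + 1.
The normal form is nonzero, so p ∉ I. Since p minus its normal form lies in I, I + (p) = I + (r) where r = 2v + 1; decide whether this ideal is the whole ring.
Run Buchberger on G together with r (pairs among the g_i already reduce to 0 since G is a Gröbner basis):
g_1 = u - 2, LT = u.
g_2 = v^{2} + 1, LT = v^{2}.
r = 2v + 1, LT = v.

The S-polynomials (S(g_1,g_2), S(g_1,r), S(g_2,r)) all reduce to 0 modulo the current basis, so we have a Gröbner basis.
Inter-reduce: drop elements whose leading term is divisible by another's, tail-reduce, and make monic.
Reduced Gröbner basis: {u - 2, v - 2}.
The reduced Gröbner basis of I + (p) is {u - 2, v - 2} ≠ {1}, a proper ideal, so the enlarged system stays consistent: p is independent of I, with normal form 2v + 1.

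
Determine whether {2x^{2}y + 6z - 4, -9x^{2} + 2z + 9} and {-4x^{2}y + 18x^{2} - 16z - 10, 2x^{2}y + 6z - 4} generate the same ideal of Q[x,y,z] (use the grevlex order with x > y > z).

Equality of ideals is decidable: compute both reduced Gröbner bases (unique for the ordering) and check whether they agree.
Buchberger on the first generating set:
f_1 = 2x^{2}y + 6z - 4, LT = x^{2}y.
f_2 = -9x^{2} + 2z + 9, LT = x^{2}.

S(f_1,f_2): lcm = x^{2}y. S = \tfrac{2}{9}yz + y + 3z - 2.
  leading term yz: no divisor's leading term divides it; move \tfrac{2}{9}yz to the remainder.
  leading term y: no divisor's leading term divides it; move y to the remainder.
  leading term z: no divisor's leading term divides it; move 3z to the remainder.
  leading term 1: no divisor's leading term divides it; move -2 to the remainder.
  remainder \tfrac{2}{9}yz + y + 3z - 2 ≠ 0; add g_3 = \tfrac{2}{9}yz + y + 3z - 2 to the basis.

S(f_1,g_3): lcm = x^{2}yz. S = -\tfrac{9}{2}x^{2}y - \tfrac{27}{2}x^{2}z + 9x^{2} + 3z^{2} - 2z.
  leading term x^{2}y: subtract (-\tfrac{9}{4})·f_1 from -\tfrac{9}{2}x^{2}y - \tfrac{27}{2}x^{2}z + 9x^{2} + 3z^{2} - 2z → -\tfrac{27}{2}x^{2}z + 9x^{2} + 3z^{2} + \tfrac{23}{2}z - 9
  leading term x^{2}z: subtract (\tfrac{3}{2}z)·f_2 from -\tfrac{27}{2}x^{2}z + 9x^{2} + 3z^{2} + \tfrac{23}{2}z - 9 → 9x^{2} - 2z - 9
  leading term x^{2}: subtract (-1)·f_2 from 9x^{2} - 2z - 9 → 0
  remainder 0.

S(f_2,g_3): leading monomials are coprime, so the S-polynomial reduces to 0 (Buchberger's first criterion).
Every S-polynomial of the final basis reduces to 0, so we have a Gröbner basis.
Inter-reduce: drop elements whose leading term is divisible by another's, tail-reduce, and make monic.
Reduced Gröbner basis: {x^{2} - \tfrac{2}{9}z - 1, yz + \tfrac{9}{2}y + \tfrac{27}{2}z - 9}.

Buchberger on the second generating set:
h_1 = -4x^{2}y + 18x^{2} - 16z - 10, LT = x^{2}y.
h_2 = 2x^{2}y + 6z - 4, LT = x^{2}y.

S(h_1,h_2): lcm = x^{2}y. S = -\tfrac{9}{2}x^{2} + z + \tfrac{9}{2}.
  leading term x^{2}: no divisor's leading term divides it; move -\tfrac{9}{2}x^{2} to the remainder.
  leading term z: no divisor's leading term divides it; move z to the remainder.
  leading term 1: no divisor's leading term divides it; move \tfrac{9}{2} to the remainder.
  remainder -\tfrac{9}{2}x^{2} + z + \tfrac{9}{2} ≠ 0; add k_3 = -\tfrac{9}{2}x^{2} + z + \tfrac{9}{2} to the basis.

S(h_1,k_3): lcm = x^{2}y. S = -\tfrac{9}{2}x^{2} + \tfrac{2}{9}yz + y + 4z + \tfrac{5}{2}.
  leading term x^{2}: subtract (1)·k_3 from -\tfrac{9}{2}x^{2} + \tfrac{2}{9}yz + y + 4z + \tfrac{5}{2} → \tfrac{2}{9}yz + y + 3z - 2
  leading term yz: no divisor's leading term divides it; move \tfrac{2}{9}yz to the remainder.
  leading term y: no divisor's leading term divides it; move y to the remainder.
  leading term z: no divisor's leading term divides it; move 3z to the remainder.
  leading term 1: no divisor's leading term divides it; move -2 to the remainder.
  remainder \tfrac{2}{9}yz + y + 3z - 2 ≠ 0; add k_4 = \tfrac{2}{9}yz + y + 3z - 2 to the basis.

S(h_2,k_3): lcm = x^{2}y. S = \tfrac{2}{9}yz + y + 3z - 2.
  leading term yz: subtract (1)·k_4 from \tfrac{2}{9}yz + y + 3z - 2 → 0
  remainder 0.

S(h_1,k_4): lcm = x^{2}yz. S = -\tfrac{9}{2}x^{2}y - 18x^{2}z + 9x^{2} + 4z^{2} + \tfrac{5}{2}z.
  leading term x^{2}y: subtract (\tfrac{9}{8})·h_1 from -\tfrac{9}{2}x^{2}y - 18x^{2}z + 9x^{2} + 4z^{2} + \tfrac{5}{2}z → -18x^{2}z - \tfrac{45}{4}x^{2} + 4z^{2} + \tfrac{41}{2}z + \tfrac{45}{4}
  leading term x^{2}z: subtract (4z)·k_3 from -18x^{2}z - \tfrac{45}{4}x^{2} + 4z^{2} + \tfrac{41}{2}z + \tfrac{45}{4} → -\tfrac{45}{4}x^{2} + \tfrac{5}{2}z + \tfrac{45}{4}
  leading term x^{2}: subtract (\tfrac{5}{2})·k_3 from -\tfrac{45}{4}x^{2} + \tfrac{5}{2}z + \tfrac{45}{4} → 0
  remainder 0.

S(h_2,k_4): lcm = x^{2}yz. S = -\tfrac{9}{2}x^{2}y - \tfrac{27}{2}x^{2}z + 9x^{2} + 3z^{2} - 2z.
  leading term x^{2}y: subtract (\tfrac{9}{8})·h_1 from -\tfrac{9}{2}x^{2}y - \tfrac{27}{2}x^{2}z + 9x^{2} + 3z^{2} - 2z → -\tfrac{27}{2}x^{2}z - \tfrac{45}{4}x^{2} + 3z^{2} + 16z + \tfrac{45}{4}
  leading term x^{2}z: subtract (3z)·k_3 from -\tfrac{27}{2}x^{2}z - \tfrac{45}{4}x^{2} + 3z^{2} + 16z + \tfrac{45}{4} → -\tfrac{45}{4}x^{2} + \tfrac{5}{2}z + \tfrac{45}{4}
  leading term x^{2}: subtract (\tfrac{5}{2})·k_3 from -\tfrac{45}{4}x^{2} + \tfrac{5}{2}z + \tfrac{45}{4} → 0
  remainder 0.

S(k_3,k_4): leading monomials are coprime, so the S-polynomial reduces to 0 (Buchberger's first criterion).
Every S-polynomial of the final basis reduces to 0, so we have a Gröbner basis.
Inter-reduce: drop elements whose leading term is divisible by another's, tail-reduce, and make monic.
Reduced Gröbner basis: {x^{2} - \tfrac{2}{9}z - 1, yz + \tfrac{9}{2}y + \tfrac{27}{2}z - 9}.

Same reduced basis, so the two generating sets span the same ideal.

Yes, the ideals are equal.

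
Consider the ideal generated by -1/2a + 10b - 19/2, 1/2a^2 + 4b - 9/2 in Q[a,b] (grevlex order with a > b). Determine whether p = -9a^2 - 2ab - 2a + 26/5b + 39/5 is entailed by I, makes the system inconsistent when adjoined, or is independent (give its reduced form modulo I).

-9a^2 - 2ab - 2a + 26/5b + 39/5 lies in I (it reduces to 0).

First compute the reduced Gröbner basis of I by Buchberger's algorithm.
f_1 = -1/2a + 10b - 19/2, LT = a.
f_2 = 1/2a^2 + 4b - 9/2, LT = a^2.

S(f_1,f_2): lcm = a^2. S = -20ab + 19a - 8b + 9.
  reduce S modulo (f_1, f_2):
  remainder -400b^2 + 752b - 352 ≠ 0; add h_3 = -400b^2 + 752b - 352 to the basis.

The other S-polynomials (S(f_1,h_3), S(f_2,h_3)) all reduce to 0 modulo the current basis, so we have a Gröbner basis.
Inter-reduce: drop elements whose leading term is divisible by another's, tail-reduce, and make monic.
Reduced Gröbner basis: {b^2 - 47/25b + 22/25, a - 20b + 19}.
Label its elements g_1 = b^2 - 47/25b + 22/25, g_2 = a - 20b + 19.

Reduce p = -9a^2 - 2ab - 2a + 26/5b + 39/5 modulo G:
  leading term a^2: subtract (-9a)·g_2 from -9a^2 - 2ab - 2a + 26/5b + 39/5 → -182ab + 169a + 26/5b + 39/5
  leading term ab: subtract (-182b)·g_2 from -182ab + 169a + 26/5b + 39/5 → -3640b^2 + 169a + 17316/5b + 39/5
  leading term b^2: subtract (-3640)·g_1 from -3640b^2 + 169a + 17316/5b + 39/5 → 169a - 3380b + 3211
  leading term a: subtract (169)·g_2 from 169a - 3380b + 3211 → 0
  normal form = 0.
Since the normal form is 0, p ∈ I.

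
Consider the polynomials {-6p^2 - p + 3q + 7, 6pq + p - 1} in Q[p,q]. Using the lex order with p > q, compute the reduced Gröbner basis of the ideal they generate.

G = {p - 3q^2 - 15/2q - 1, q^3 + 8/3q^2 + 3/4q}

f_1 = -6p^2 - p + 3q + 7, LT = p^2.
f_2 = 6pq + p - 1, LT = pq.

S(f_1,f_2): lcm = p^2q. S = -1/6p^2 + 1/6pq + 1/6p - 1/2q^2 - 7/6q.
  reduce S modulo (f_1, f_2):
  remainder 1/6p - 1/2q^2 - 5/4q - 1/6 ≠ 0; add g_3 = 1/6p - 1/2q^2 - 5/4q - 1/6 to the basis.

S(f_2,g_3): lcm = pq. S = 1/6p + 3q^3 + 15/2q^2 + q - 1/6.
  reduce S modulo (f_1, f_2, g_3):
  remainder 3q^3 + 8q^2 + 9/4q ≠ 0; add g_4 = 3q^3 + 8q^2 + 9/4q to the basis.

The other S-polynomials (S(f_1,g_3), S(f_1,g_4), S(f_2,g_4), S(g_3,g_4)) all reduce to 0 modulo the current basis, so we have a Gröbner basis.
Inter-reduce: drop elements whose leading term is divisible by another's, tail-reduce, and make monic.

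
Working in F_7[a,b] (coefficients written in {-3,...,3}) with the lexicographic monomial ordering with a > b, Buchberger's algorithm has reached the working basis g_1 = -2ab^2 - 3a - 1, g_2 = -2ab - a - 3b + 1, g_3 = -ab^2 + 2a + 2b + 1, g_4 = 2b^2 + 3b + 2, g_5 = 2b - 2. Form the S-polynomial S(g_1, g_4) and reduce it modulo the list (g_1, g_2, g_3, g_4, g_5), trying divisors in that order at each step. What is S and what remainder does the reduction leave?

lcm(LM(g_1), LM(g_4)) = ab^2.
S = (lcm/LT(g_1))·g_1 − (lcm/LT(g_4))·g_4 = 2ab - 3a - 3.
Reduce S modulo (g_1, g_2, g_3, g_4, g_5) in that order:
  leading term ab: subtract (-1)·g_2 from 2ab - 3a - 3 → 3a - 3b - 2
  leading term a: no divisor's leading term divides it; move 3a to the remainder.
  leading term b: subtract (2)·g_5 from -3b - 2 → 2
  leading term 1: no divisor's leading term divides it; move 2 to the remainder.
The remainder 3a + 2 is nonzero, so it would be added as the next basis element.

S(g_1, g_4) = 2ab - 3a - 3; remainder on division = 3a + 2.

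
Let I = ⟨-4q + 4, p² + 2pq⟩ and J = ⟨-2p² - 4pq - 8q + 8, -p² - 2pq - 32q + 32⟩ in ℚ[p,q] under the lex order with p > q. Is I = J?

Yes, the ideals are equal.

Two ideals are equal iff their reduced Gröbner bases coincide (the reduced basis is unique for a fixed ordering).
Buchberger on the first generating set:
f_1 = -4q + 4, LT = q.
f_2 = p² + 2pq, LT = p².

The S-polynomials (S(f_1,f_2)) all reduce to 0 modulo the current basis, so we have a Gröbner basis.
Inter-reduce: drop elements whose leading term is divisible by another's, tail-reduce, and make monic.
Reduced Gröbner basis: {p² + 2p, q - 1}.

Buchberger on the second generating set:
h_1 = -2p² - 4pq - 8q + 8, LT = p².
h_2 = -p² - 2pq - 32q + 32, LT = p².

S(h_1,h_2): lcm = p². S = -28q + 28.
  leading term q: no divisor's leading term divides it; move -28q to the remainder.
  leading term 1: no divisor's leading term divides it; move 28 to the remainder.
  remainder -28q + 28 ≠ 0; add k_3 = -28q + 28 to the basis.

The other S-polynomials (S(h_1,k_3), S(h_2,k_3)) all reduce to 0 modulo the current basis, so we have a Gröbner basis.
Inter-reduce: drop elements whose leading term is divisible by another's, tail-reduce, and make monic.
Reduced Gröbner basis: {p² + 2p, q - 1}.

Same reduced basis, so the two generating sets span the same ideal.
The same test decides containment: I ⊆ J iff every generator of I reduces to 0 modulo a Gröbner basis of J.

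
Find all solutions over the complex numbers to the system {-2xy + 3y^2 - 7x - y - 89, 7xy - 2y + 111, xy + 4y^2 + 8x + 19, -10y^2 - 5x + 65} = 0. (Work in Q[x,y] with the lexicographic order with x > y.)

{(-5, 3)}

Compute a lex Gröbner basis by Buchberger's algorithm.
f_1 = -2xy - 7x + 3y^2 - y - 89, LT = xy.
f_2 = 7xy - 2y + 111, LT = xy.
f_3 = xy + 8x + 4y^2 + 19, LT = xy.
f_4 = -5x - 10y^2 + 65, LT = x.

S(f_1,f_2): lcm = xy. S = 7/2x - 3/2y^2 + 11/14y + 401/14.
  reduce S modulo (f_1, f_2, f_3, f_4):
  remainder -17/2y^2 + 11/14y + 519/7 ≠ 0; add h_5 = -17/2y^2 + 11/14y + 519/7 to the basis.

S(f_1,f_3): lcm = xy. S = -9/2x - 11/2y^2 + 1/2y + 51/2.
  reduce S modulo (f_1, f_2, f_3, f_4, h_5):
  remainder 14/17y - 42/17 ≠ 0; add h_6 = 14/17y - 42/17 to the basis.

The other S-polynomials (S(f_1,f_4), S(f_2,f_3), S(f_2,f_4), S(f_3,f_4), S(f_1,h_5), S(f_2,h_5), S(f_3,h_5), S(f_4,h_5), S(f_1,h_6), S(f_2,h_6), S(f_3,h_6), S(f_4,h_6), S(h_5,h_6)) all reduce to 0 modulo the current basis, so we have a Gröbner basis.
Inter-reduce: drop elements whose leading term is divisible by another's, tail-reduce, and make monic.
Reduced Gröbner basis: {x + 5, y - 3}.

A lex Gröbner basis eliminates variables successively. Here y - 3 depends only on y, with roots {3}; lifting each root through the earlier basis elements recovers the full solutions.
  y = 3: the earlier basis element becomes x + 5 = 0, giving x = -5 — point (-5, 3).
Zero-dimensionality of the ideal guarantees finitely many solutions over ℂ.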